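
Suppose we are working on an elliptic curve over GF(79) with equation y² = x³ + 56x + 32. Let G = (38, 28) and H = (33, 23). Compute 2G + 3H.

(72, 61)

First 2G:
Repeated addition: build up to 2G.
2G: tangent at (38, 28): λ = (3·38² + 56)/(2·28) ≡ 43/56. 56⁻¹ ≡ 24 (mod 79), so λ ≡ 43·24 ≡ 5.
  x = λ² - 38 - 38 = 25 - 76 ≡ 28; y = λ·(38 - 28) - 28 ≡ 22. → (28, 22)
2G = (28, 22).
Next 3H:
Repeated addition: build up to 3H.
2H: tangent at (33, 23): λ = (3·33² + 56)/(2·23) ≡ 5/46. 46⁻¹ ≡ 67 (mod 79), so λ ≡ 5·67 ≡ 19.
  x = λ² - 33 - 33 = 361 - 66 ≡ 58; y = λ·(33 - 58) - 23 ≡ 55. → (58, 55)
3H: (58, 55) + (33, 23). λ = (23 - 55)/(33 - 58) ≡ 47/54 mod 79. 54⁻¹ ≡ 60 (mod 79), so λ ≡ 55.
  x = λ² - 58 - 33 = 3025 - 91 ≡ 11; y = λ·(58 - 11) - 55 ≡ 2. → (11, 2)
3H = (11, 2).
Finally 2G + 3H:
(28, 22) + (11, 2). λ = (2 - 22)/(11 - 28) ≡ 59/62 mod 79. 62⁻¹ ≡ 65 (mod 79), so λ ≡ 43.
  x = λ² - 28 - 11 = 1849 - 39 ≡ 72; y = λ·(28 - 72) - 22 ≡ 61. → (72, 61)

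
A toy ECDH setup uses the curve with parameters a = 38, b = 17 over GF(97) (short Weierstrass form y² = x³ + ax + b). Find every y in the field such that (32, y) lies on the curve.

x³ + 38x + 17 = 34001 ≡ 51 (mod 97).
51 is a non-residue mod 97; no y exists.

none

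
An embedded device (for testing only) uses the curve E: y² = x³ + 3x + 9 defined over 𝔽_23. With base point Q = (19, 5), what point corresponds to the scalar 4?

(8, 4)

Double-and-add on 4 = (100)₂. Start with Q = (19, 5) for the leading 1-bit.
double: tangent at (19, 5): λ = (3·19² + 3)/(2·5) ≡ 5/10. 10⁻¹ ≡ 7 (mod 23) since 10·7 = 70 ≡ 1, so λ ≡ 5·7 ≡ 12.
  x = λ² - 19 - 19 = 144 - 38 ≡ 14; y = λ·(19 - 14) - 5 ≡ 9. → (14, 9)
double: tangent at (14, 9): λ = (3·14² + 3)/(2·9) ≡ 16/18. 18⁻¹ ≡ 9 (mod 23), so λ ≡ 16·9 ≡ 6.
  x = λ² - 14 - 14 = 36 - 28 ≡ 8; y = λ·(14 - 8) - 9 ≡ 4. → (8, 4)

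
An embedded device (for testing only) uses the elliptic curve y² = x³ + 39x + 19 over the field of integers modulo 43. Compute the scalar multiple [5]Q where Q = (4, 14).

Double-and-add on 5 = (101)₂. Start with Q = (4, 14) for the leading 1-bit.
double: tangent at (4, 14): λ = (3·4² + 39)/(2·14) ≡ 1/28. 28⁻¹ ≡ 20 (mod 43), so λ ≡ 1·20 ≡ 20.
  x = λ² - 4 - 4 = 400 - 8 ≡ 5; y = λ·(4 - 5) - 14 ≡ 9. → (5, 9)
double: tangent at (5, 9): λ = (3·5² + 39)/(2·9) ≡ 28/18. 18⁻¹ ≡ 12 (mod 43) since 18·12 = 216 ≡ 1, so λ ≡ 28·12 ≡ 35.
  x = λ² - 5 - 5 = 1225 - 10 ≡ 11; y = λ·(5 - 11) - 9 ≡ 39. → (11, 39)
add Q: (11, 39) + (4, 14). λ = (14 - 39)/(4 - 11) ≡ 18/36 mod 43. 36⁻¹ ≡ 6 (mod 43), so λ ≡ 22.
  x = λ² - 11 - 4 = 484 - 15 ≡ 39; y = λ·(11 - 39) - 39 ≡ 33. → (39, 33)

(39, 33)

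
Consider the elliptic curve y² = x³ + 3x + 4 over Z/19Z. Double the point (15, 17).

tangent at (15, 17): λ = (3·15² + 3)/(2·17) ≡ 13/15. 15⁻¹ ≡ 14 (mod 19), so λ ≡ 13·14 ≡ 11.
  x = λ² - 15 - 15 = 121 - 30 ≡ 15; y = λ·(15 - 15) - 17 ≡ 2. → (15, 2)

(15, 2)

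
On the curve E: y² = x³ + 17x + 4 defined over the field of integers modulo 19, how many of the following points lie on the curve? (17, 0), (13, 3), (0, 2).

3

(17, 0): 0² ≡ 0, rhs ≡ 0 → on.
(13, 3): 3² ≡ 9, rhs ≡ 9 → on.
(0, 2): 2² ≡ 4, rhs ≡ 4 → on.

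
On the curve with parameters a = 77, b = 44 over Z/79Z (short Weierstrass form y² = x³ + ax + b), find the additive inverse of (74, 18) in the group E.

(74, 61)

-(74, 18) = (74, -18 mod 79) = (74, 61).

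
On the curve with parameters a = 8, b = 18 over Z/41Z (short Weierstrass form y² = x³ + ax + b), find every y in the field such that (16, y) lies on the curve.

x³ + 8x + 18 = 4242 ≡ 19 (mod 41).
19 is a non-residue mod 41; no y exists.

none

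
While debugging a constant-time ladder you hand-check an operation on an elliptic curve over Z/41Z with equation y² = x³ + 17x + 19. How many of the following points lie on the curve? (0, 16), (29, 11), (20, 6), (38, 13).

1

(0, 16): 16² ≡ 10, rhs ≡ 19 → off.
(29, 11): 11² ≡ 39, rhs ≡ 14 → off.
(20, 6): 6² ≡ 36, rhs ≡ 36 → on.
(38, 13): 13² ≡ 5, rhs ≡ 23 → off.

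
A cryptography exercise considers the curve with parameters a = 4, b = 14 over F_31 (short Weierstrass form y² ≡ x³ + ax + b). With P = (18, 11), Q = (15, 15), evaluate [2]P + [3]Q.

O

First 2P:
Repeated addition: build up to 2P.
2P: tangent at (18, 11): λ = (3·18² + 4)/(2·11) ≡ 15/22. 22⁻¹ ≡ 24 (mod 31) since 22·24 = 528 ≡ 1, so λ ≡ 15·24 ≡ 19.
  x = λ² - 18 - 18 = 361 - 36 ≡ 15; y = λ·(18 - 15) - 11 ≡ 15. → (15, 15)
2P = (15, 15).
Next 3Q:
Repeated addition: build up to 3Q.
2Q: tangent at (15, 15): λ = (3·15² + 4)/(2·15) ≡ 28/30. 30⁻¹ ≡ 30 (mod 31), so λ ≡ 28·30 ≡ 3.
  x = λ² - 15 - 15 = 9 - 30 ≡ 10; y = λ·(15 - 10) - 15 ≡ 0. → (10, 0)
3Q: (10, 0) + (15, 15). λ = (15 - 0)/(15 - 10) ≡ 15/5 mod 31. 5⁻¹ ≡ 25 (mod 31) since 5·25 = 125 ≡ 1, so λ ≡ 3.
  x = λ² - 10 - 15 = 9 - 25 ≡ 15; y = λ·(10 - 15) - 0 ≡ 16. → (15, 16)
3Q = (15, 16).
Finally 2P + 3Q:
(15, 15) + (15, 16): same x and y₁ ≡ -y₂, so the sum is O.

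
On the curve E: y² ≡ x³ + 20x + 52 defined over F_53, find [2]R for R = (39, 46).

(32, 21)

tangent at (39, 46): λ = (3·39² + 20)/(2·46) ≡ 25/39. 39⁻¹ ≡ 34 (mod 53), so λ ≡ 25·34 ≡ 2.
  x = λ² - 39 - 39 = 4 - 78 ≡ 32; y = λ·(39 - 32) - 46 ≡ 21. → (32, 21)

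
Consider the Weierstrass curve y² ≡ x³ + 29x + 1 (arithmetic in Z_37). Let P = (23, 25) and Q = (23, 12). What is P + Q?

O

The two points share x = 23 and their y-coordinates satisfy 25 + 12 ≡ 0 (mod 37), so they are inverses. Their sum is O.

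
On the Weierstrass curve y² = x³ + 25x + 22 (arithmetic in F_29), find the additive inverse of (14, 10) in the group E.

(14, 19)

-(14, 10) = (14, -10 mod 29) = (14, 19).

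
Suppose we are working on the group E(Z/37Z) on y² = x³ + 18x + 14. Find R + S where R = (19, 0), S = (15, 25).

(19, 0) + (15, 25). λ = (25 - 0)/(15 - 19) ≡ 25/33 mod 37. 33⁻¹ ≡ 9 (mod 37) since 33·9 = 297 ≡ 1, so λ ≡ 3.
  x = λ² - 19 - 15 = 9 - 34 ≡ 12; y = λ·(19 - 12) - 0 ≡ 21. → (12, 21)

(12, 21)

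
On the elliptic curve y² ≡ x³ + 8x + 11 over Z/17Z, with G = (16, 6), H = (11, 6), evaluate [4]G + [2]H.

First 4G:
Double-and-add on 4 = (100)₂. Start with G = (16, 6) for the leading 1-bit.
double: tangent at (16, 6): λ = (3·16² + 8)/(2·6) ≡ 11/12. 12⁻¹ ≡ 10 (mod 17), so λ ≡ 11·10 ≡ 8.
  x = λ² - 16 - 16 = 64 - 32 ≡ 15; y = λ·(16 - 15) - 6 ≡ 2. → (15, 2)
double: tangent at (15, 2): λ = (3·15² + 8)/(2·2) ≡ 3/4. 4⁻¹ ≡ 13 (mod 17), so λ ≡ 3·13 ≡ 5.
  x = λ² - 15 - 15 = 25 - 30 ≡ 12; y = λ·(15 - 12) - 2 ≡ 13. → (12, 13)
4G = (12, 13).
Next 2H:
Repeated addition: build up to 2H.
2H: tangent at (11, 6): λ = (3·11² + 8)/(2·6) ≡ 14/12. 12⁻¹ ≡ 10 (mod 17), so λ ≡ 14·10 ≡ 4.
  x = λ² - 11 - 11 = 16 - 22 ≡ 11; y = λ·(11 - 11) - 6 ≡ 11. → (11, 11)
2H = (11, 11).
Finally 4G + 2H:
(12, 13) + (11, 11). λ = (11 - 13)/(11 - 12) ≡ 15/16 mod 17. 16⁻¹ ≡ 16 (mod 17) since 16·16 = 256 ≡ 1, so λ ≡ 2.
  x = λ² - 12 - 11 = 4 - 23 ≡ 15; y = λ·(12 - 15) - 13 ≡ 15. → (15, 15)

(15, 15)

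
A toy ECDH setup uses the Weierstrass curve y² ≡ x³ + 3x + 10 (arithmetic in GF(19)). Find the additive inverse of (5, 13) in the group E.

(5, 6)

-(5, 13) = (5, -13 mod 19) = (5, 6).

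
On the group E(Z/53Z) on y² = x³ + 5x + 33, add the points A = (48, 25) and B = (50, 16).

(48, 25) + (50, 16). λ = (16 - 25)/(50 - 48) ≡ 44/2 mod 53. 2⁻¹ ≡ 27 (mod 53), so λ ≡ 22.
  x = λ² - 48 - 50 = 484 - 98 ≡ 15; y = λ·(48 - 15) - 25 ≡ 12. → (15, 12)

(15, 12)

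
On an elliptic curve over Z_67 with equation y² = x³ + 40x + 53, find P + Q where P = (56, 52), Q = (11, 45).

(56, 52) + (11, 45). λ = (45 - 52)/(11 - 56) ≡ 60/22 mod 67. 22⁻¹ ≡ 64 (mod 67) since 22·64 = 1408 ≡ 1, so λ ≡ 21.
  x = λ² - 56 - 11 = 441 - 67 ≡ 39; y = λ·(56 - 39) - 52 ≡ 37. → (39, 37)

(39, 37)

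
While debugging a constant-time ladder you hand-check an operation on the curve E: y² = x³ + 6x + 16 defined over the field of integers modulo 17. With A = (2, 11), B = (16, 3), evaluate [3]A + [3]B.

First 3A:
Repeated addition: build up to 3A.
2A: tangent at (2, 11): λ = (3·2² + 6)/(2·11) ≡ 1/5. 5⁻¹ ≡ 7 (mod 17) since 5·7 = 35 ≡ 1, so λ ≡ 1·7 ≡ 7.
  x = λ² - 2 - 2 = 49 - 4 ≡ 11; y = λ·(2 - 11) - 11 ≡ 11. → (11, 11)
3A: (11, 11) + (2, 11). λ = (11 - 11)/(2 - 11) ≡ 0/8 mod 17. 8⁻¹ ≡ 15 (mod 17) since 8·15 = 120 ≡ 1, so λ ≡ 0.
  x = λ² - 11 - 2 = 0 - 13 ≡ 4; y = λ·(11 - 4) - 11 ≡ 6. → (4, 6)
3A = (4, 6).
Next 3B:
Repeated addition: build up to 3B.
2B: tangent at (16, 3): λ = (3·16² + 6)/(2·3) ≡ 9/6. 6⁻¹ ≡ 3 (mod 17), so λ ≡ 9·3 ≡ 10.
  x = λ² - 16 - 16 = 100 - 32 ≡ 0; y = λ·(16 - 0) - 3 ≡ 4. → (0, 4)
3B: (0, 4) + (16, 3). λ = (3 - 4)/(16 - 0) ≡ 16/16 mod 17. 16⁻¹ ≡ 16 (mod 17) since 16·16 = 256 ≡ 1, so λ ≡ 1.
  x = λ² - 0 - 16 = 1 - 16 ≡ 2; y = λ·(0 - 2) - 4 ≡ 11. → (2, 11)
3B = (2, 11).
Finally 3A + 3B:
(4, 6) + (2, 11). λ = (11 - 6)/(2 - 4) ≡ 5/15 mod 17. 15⁻¹ ≡ 8 (mod 17) since 15·8 = 120 ≡ 1, so λ ≡ 6.
  x = λ² - 4 - 2 = 36 - 6 ≡ 13; y = λ·(4 - 13) - 6 ≡ 8. → (13, 8)

(13, 8)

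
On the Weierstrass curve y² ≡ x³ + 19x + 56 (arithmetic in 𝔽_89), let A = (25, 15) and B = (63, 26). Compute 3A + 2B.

(53, 8)

First 3A:
Repeated addition: build up to 3A.
2A: tangent at (25, 15): λ = (3·25² + 19)/(2·15) ≡ 25/30. 30⁻¹ ≡ 3 (mod 89), so λ ≡ 25·3 ≡ 75.
  x = λ² - 25 - 25 = 5625 - 50 ≡ 57; y = λ·(25 - 57) - 15 ≡ 77. → (57, 77)
3A: (57, 77) + (25, 15). λ = (15 - 77)/(25 - 57) ≡ 27/57 mod 89. 57⁻¹ ≡ 25 (mod 89), so λ ≡ 52.
  x = λ² - 57 - 25 = 2704 - 82 ≡ 41; y = λ·(57 - 41) - 77 ≡ 43. → (41, 43)
3A = (41, 43).
Next 2B:
Repeated addition: build up to 2B.
2B: tangent at (63, 26): λ = (3·63² + 19)/(2·26) ≡ 0/52. 52⁻¹ ≡ 12 (mod 89) since 52·12 = 624 ≡ 1, so λ ≡ 0·12 ≡ 0.
  x = λ² - 63 - 63 = 0 - 126 ≡ 52; y = λ·(63 - 52) - 26 ≡ 63. → (52, 63)
2B = (52, 63).
Finally 3A + 2B:
(41, 43) + (52, 63). λ = (63 - 43)/(52 - 41) ≡ 20/11 mod 89. 11⁻¹ ≡ 81 (mod 89), so λ ≡ 18.
  x = λ² - 41 - 52 = 324 - 93 ≡ 53; y = λ·(41 - 53) - 43 ≡ 8. → (53, 8)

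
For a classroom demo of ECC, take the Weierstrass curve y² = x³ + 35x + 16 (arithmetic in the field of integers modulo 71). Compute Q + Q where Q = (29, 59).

tangent at (29, 59): λ = (3·29² + 35)/(2·59) ≡ 2/47. 47⁻¹ ≡ 68 (mod 71), so λ ≡ 2·68 ≡ 65.
  x = λ² - 29 - 29 = 4225 - 58 ≡ 49; y = λ·(29 - 49) - 59 ≡ 61. → (49, 61)

(49, 61)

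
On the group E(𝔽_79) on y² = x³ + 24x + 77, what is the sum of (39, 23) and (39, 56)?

O

The two points share x = 39 and their y-coordinates satisfy 23 + 56 ≡ 0 (mod 79), so they are inverses. Their sum is the point at infinity.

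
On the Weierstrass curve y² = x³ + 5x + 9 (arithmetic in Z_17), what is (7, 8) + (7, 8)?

(4, 12)

tangent at (7, 8): λ = (3·7² + 5)/(2·8) ≡ 16/16. 16⁻¹ ≡ 16 (mod 17), so λ ≡ 16·16 ≡ 1.
  x = λ² - 7 - 7 = 1 - 14 ≡ 4; y = λ·(7 - 4) - 8 ≡ 12. → (4, 12)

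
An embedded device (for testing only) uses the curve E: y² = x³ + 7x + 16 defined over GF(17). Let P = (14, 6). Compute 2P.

tangent at (14, 6): λ = (3·14² + 7)/(2·6) ≡ 0/12. 12⁻¹ ≡ 10 (mod 17) since 12·10 = 120 ≡ 1, so λ ≡ 0·10 ≡ 0.
  x = λ² - 14 - 14 = 0 - 28 ≡ 6; y = λ·(14 - 6) - 6 ≡ 11. → (6, 11)

(6, 11)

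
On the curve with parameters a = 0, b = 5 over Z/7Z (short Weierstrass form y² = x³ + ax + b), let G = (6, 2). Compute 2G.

(3, 2)

tangent at (6, 2): λ = (3·6² + 0)/(2·2) ≡ 3/4. 4⁻¹ ≡ 2 (mod 7), so λ ≡ 3·2 ≡ 6.
  x = λ² - 6 - 6 = 36 - 12 ≡ 3; y = λ·(6 - 3) - 2 ≡ 2. → (3, 2)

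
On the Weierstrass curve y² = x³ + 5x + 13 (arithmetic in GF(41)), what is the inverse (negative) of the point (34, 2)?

(34, 39)

-(34, 2) = (34, -2 mod 41) = (34, 39).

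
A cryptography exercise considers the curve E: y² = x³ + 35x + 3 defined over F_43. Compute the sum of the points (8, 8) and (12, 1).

(18, 31)

(8, 8) + (12, 1). λ = (1 - 8)/(12 - 8) ≡ 36/4 mod 43. 4⁻¹ ≡ 11 (mod 43), so λ ≡ 9.
  x = λ² - 8 - 12 = 81 - 20 ≡ 18; y = λ·(8 - 18) - 8 ≡ 31. → (18, 31)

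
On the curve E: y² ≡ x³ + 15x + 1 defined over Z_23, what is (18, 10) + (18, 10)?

(13, 1)

tangent at (18, 10): λ = (3·18² + 15)/(2·10) ≡ 21/20. 20⁻¹ ≡ 15 (mod 23) since 20·15 = 300 ≡ 1, so λ ≡ 21·15 ≡ 16.
  x = λ² - 18 - 18 = 256 - 36 ≡ 13; y = λ·(18 - 13) - 10 ≡ 1. → (13, 1)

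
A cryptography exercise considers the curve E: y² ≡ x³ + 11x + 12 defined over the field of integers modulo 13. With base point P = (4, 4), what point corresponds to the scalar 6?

(2, 4)

Repeated addition: build up to 6P.
2P: tangent at (4, 4): λ = (3·4² + 11)/(2·4) ≡ 7/8. 8⁻¹ ≡ 5 (mod 13), so λ ≡ 7·5 ≡ 9.
  x = λ² - 4 - 4 = 81 - 8 ≡ 8; y = λ·(4 - 8) - 4 ≡ 12. → (8, 12)
3P: (8, 12) + (4, 4). λ = (4 - 12)/(4 - 8) ≡ 5/9 mod 13. 9⁻¹ ≡ 3 (mod 13), so λ ≡ 2.
  x = λ² - 8 - 4 = 4 - 12 ≡ 5; y = λ·(8 - 5) - 12 ≡ 7. → (5, 7)
4P: (5, 7) + (4, 4). λ = (4 - 7)/(4 - 5) ≡ 10/12 mod 13. 12⁻¹ ≡ 12 (mod 13), so λ ≡ 3.
  x = λ² - 5 - 4 = 9 - 9 ≡ 0; y = λ·(5 - 0) - 7 ≡ 8. → (0, 8)
5P: (0, 8) + (4, 4). λ = (4 - 8)/(4 - 0) ≡ 9/4 mod 13. 4⁻¹ ≡ 10 (mod 13), so λ ≡ 12.
  x = λ² - 0 - 4 = 144 - 4 ≡ 10; y = λ·(0 - 10) - 8 ≡ 2. → (10, 2)
6P: (10, 2) + (4, 4). λ = (4 - 2)/(4 - 10) ≡ 2/7 mod 13. 7⁻¹ ≡ 2 (mod 13) since 7·2 = 14 ≡ 1, so λ ≡ 4.
  x = λ² - 10 - 4 = 16 - 14 ≡ 2; y = λ·(10 - 2) - 2 ≡ 4. → (2, 4)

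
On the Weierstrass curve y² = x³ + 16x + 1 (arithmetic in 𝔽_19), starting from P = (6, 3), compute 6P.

(14, 10)

Double-and-add on 6 = (110)₂. Start with P = (6, 3) for the leading 1-bit.
double: tangent at (6, 3): λ = (3·6² + 16)/(2·3) ≡ 10/6. 6⁻¹ ≡ 16 (mod 19) since 6·16 = 96 ≡ 1, so λ ≡ 10·16 ≡ 8.
  x = λ² - 6 - 6 = 64 - 12 ≡ 14; y = λ·(6 - 14) - 3 ≡ 9. → (14, 9)
add P: (14, 9) + (6, 3). λ = (3 - 9)/(6 - 14) ≡ 13/11 mod 19. 11⁻¹ ≡ 7 (mod 19), so λ ≡ 15.
  x = λ² - 14 - 6 = 225 - 20 ≡ 15; y = λ·(14 - 15) - 9 ≡ 14. → (15, 14)
double: tangent at (15, 14): λ = (3·15² + 16)/(2·14) ≡ 7/9. 9⁻¹ ≡ 17 (mod 19), so λ ≡ 7·17 ≡ 5.
  x = λ² - 15 - 15 = 25 - 30 ≡ 14; y = λ·(15 - 14) - 14 ≡ 10. → (14, 10)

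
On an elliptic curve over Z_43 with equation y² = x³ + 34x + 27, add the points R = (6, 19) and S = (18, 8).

(6, 19) + (18, 8). λ = (8 - 19)/(18 - 6) ≡ 32/12 mod 43. 12⁻¹ ≡ 18 (mod 43), so λ ≡ 17.
  x = λ² - 6 - 18 = 289 - 24 ≡ 7; y = λ·(6 - 7) - 19 ≡ 7. → (7, 7)

(7, 7)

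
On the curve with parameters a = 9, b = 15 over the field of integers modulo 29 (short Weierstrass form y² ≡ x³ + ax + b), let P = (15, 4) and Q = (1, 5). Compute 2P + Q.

(4, 17)

First 2P:
Repeated addition: build up to 2P.
2P: tangent at (15, 4): λ = (3·15² + 9)/(2·4) ≡ 17/8. 8⁻¹ ≡ 11 (mod 29) since 8·11 = 88 ≡ 1, so λ ≡ 17·11 ≡ 13.
  x = λ² - 15 - 15 = 169 - 30 ≡ 23; y = λ·(15 - 23) - 4 ≡ 8. → (23, 8)
2P = (23, 8).
Finally 2P + Q:
(23, 8) + (1, 5). λ = (5 - 8)/(1 - 23) ≡ 26/7 mod 29. 7⁻¹ ≡ 25 (mod 29) since 7·25 = 175 ≡ 1, so λ ≡ 12.
  x = λ² - 23 - 1 = 144 - 24 ≡ 4; y = λ·(23 - 4) - 8 ≡ 17. → (4, 17)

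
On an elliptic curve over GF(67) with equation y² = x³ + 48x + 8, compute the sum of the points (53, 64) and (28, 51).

(53, 64) + (28, 51). λ = (51 - 64)/(28 - 53) ≡ 54/42 mod 67. 42⁻¹ ≡ 8 (mod 67), so λ ≡ 30.
  x = λ² - 53 - 28 = 900 - 81 ≡ 15; y = λ·(53 - 15) - 64 ≡ 4. → (15, 4)

(15, 4)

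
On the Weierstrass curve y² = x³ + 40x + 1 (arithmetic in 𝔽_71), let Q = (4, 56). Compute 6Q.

Repeated addition: build up to 6Q.
2Q: tangent at (4, 56): λ = (3·4² + 40)/(2·56) ≡ 17/41. 41⁻¹ ≡ 26 (mod 71), so λ ≡ 17·26 ≡ 16.
  x = λ² - 4 - 4 = 256 - 8 ≡ 35; y = λ·(4 - 35) - 56 ≡ 16. → (35, 16)
3Q: (35, 16) + (4, 56). λ = (56 - 16)/(4 - 35) ≡ 40/40 mod 71. 40⁻¹ ≡ 16 (mod 71), so λ ≡ 1.
  x = λ² - 35 - 4 = 1 - 39 ≡ 33; y = λ·(35 - 33) - 16 ≡ 57. → (33, 57)
4Q: (33, 57) + (4, 56). λ = (56 - 57)/(4 - 33) ≡ 70/42 mod 71. 42⁻¹ ≡ 22 (mod 71), so λ ≡ 49.
  x = λ² - 33 - 4 = 2401 - 37 ≡ 21; y = λ·(33 - 21) - 57 ≡ 34. → (21, 34)
5Q: (21, 34) + (4, 56). λ = (56 - 34)/(4 - 21) ≡ 22/54 mod 71. 54⁻¹ ≡ 25 (mod 71), so λ ≡ 53.
  x = λ² - 21 - 4 = 2809 - 25 ≡ 15; y = λ·(21 - 15) - 34 ≡ 0. → (15, 0)
6Q: (15, 0) + (4, 56). λ = (56 - 0)/(4 - 15) ≡ 56/60 mod 71. 60⁻¹ ≡ 58 (mod 71), so λ ≡ 53.
  x = λ² - 15 - 4 = 2809 - 19 ≡ 21; y = λ·(15 - 21) - 0 ≡ 37. → (21, 37)

(21, 37)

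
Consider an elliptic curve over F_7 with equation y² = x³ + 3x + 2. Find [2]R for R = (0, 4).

tangent at (0, 4): λ = (3·0² + 3)/(2·4) ≡ 3/1. 1⁻¹ ≡ 1 (mod 7), so λ ≡ 3·1 ≡ 3.
  x = λ² - 0 - 0 = 9 - 0 ≡ 2; y = λ·(0 - 2) - 4 ≡ 4. → (2, 4)

(2, 4)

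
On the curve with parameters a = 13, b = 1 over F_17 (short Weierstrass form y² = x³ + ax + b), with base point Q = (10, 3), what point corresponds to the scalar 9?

(10, 14)

Double-and-add on 9 = (1001)₂. Start with Q = (10, 3) for the leading 1-bit.
double: tangent at (10, 3): λ = (3·10² + 13)/(2·3) ≡ 7/6. 6⁻¹ ≡ 3 (mod 17), so λ ≡ 7·3 ≡ 4.
  x = λ² - 10 - 10 = 16 - 20 ≡ 13; y = λ·(10 - 13) - 3 ≡ 2. → (13, 2)
double: tangent at (13, 2): λ = (3·13² + 13)/(2·2) ≡ 10/4. 4⁻¹ ≡ 13 (mod 17), so λ ≡ 10·13 ≡ 11.
  x = λ² - 13 - 13 = 121 - 26 ≡ 10; y = λ·(13 - 10) - 2 ≡ 14. → (10, 14)
double: tangent at (10, 14): λ = (3·10² + 13)/(2·14) ≡ 7/11. 11⁻¹ ≡ 14 (mod 17), so λ ≡ 7·14 ≡ 13.
  x = λ² - 10 - 10 = 169 - 20 ≡ 13; y = λ·(10 - 13) - 14 ≡ 15. → (13, 15)
add Q: (13, 15) + (10, 3). λ = (3 - 15)/(10 - 13) ≡ 5/14 mod 17. 14⁻¹ ≡ 11 (mod 17) since 14·11 = 154 ≡ 1, so λ ≡ 4.
  x = λ² - 13 - 10 = 16 - 23 ≡ 10; y = λ·(13 - 10) - 15 ≡ 14. → (10, 14)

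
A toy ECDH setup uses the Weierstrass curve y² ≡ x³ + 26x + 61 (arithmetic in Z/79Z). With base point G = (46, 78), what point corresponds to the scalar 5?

Double-and-add on 5 = (101)₂. Start with G = (46, 78) for the leading 1-bit.
double: tangent at (46, 78): λ = (3·46² + 26)/(2·78) ≡ 54/77. 77⁻¹ ≡ 39 (mod 79) since 77·39 = 3003 ≡ 1, so λ ≡ 54·39 ≡ 52.
  x = λ² - 46 - 46 = 2704 - 92 ≡ 5; y = λ·(46 - 5) - 78 ≡ 0. → (5, 0)
double: (5, 0) + (5, 0): same x and y₁ ≡ -y₂, so the sum is O.
add G: O + (46, 78) = (46, 78) (identity).

(46, 78)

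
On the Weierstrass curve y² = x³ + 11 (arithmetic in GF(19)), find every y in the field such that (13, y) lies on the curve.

2, 17

x³ + 0x + 11 = 2208 ≡ 4 (mod 19).
Square roots of 4 mod 19: 2 and 17 (since 2² = 4 ≡ 4).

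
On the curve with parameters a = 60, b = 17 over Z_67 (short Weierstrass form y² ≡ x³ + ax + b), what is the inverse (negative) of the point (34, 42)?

-(34, 42) = (34, -42 mod 67) = (34, 25).

(34, 25)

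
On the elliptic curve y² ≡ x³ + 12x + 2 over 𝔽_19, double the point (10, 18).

(15, 2)

tangent at (10, 18): λ = (3·10² + 12)/(2·18) ≡ 8/17. 17⁻¹ ≡ 9 (mod 19) since 17·9 = 153 ≡ 1, so λ ≡ 8·9 ≡ 15.
  x = λ² - 10 - 10 = 225 - 20 ≡ 15; y = λ·(10 - 15) - 18 ≡ 2. → (15, 2)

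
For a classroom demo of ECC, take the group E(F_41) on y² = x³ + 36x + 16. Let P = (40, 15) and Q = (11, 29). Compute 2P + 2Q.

(14, 36)

First 2P:
Repeated addition: build up to 2P.
2P: tangent at (40, 15): λ = (3·40² + 36)/(2·15) ≡ 39/30. 30⁻¹ ≡ 26 (mod 41) since 30·26 = 780 ≡ 1, so λ ≡ 39·26 ≡ 30.
  x = λ² - 40 - 40 = 900 - 80 ≡ 0; y = λ·(40 - 0) - 15 ≡ 37. → (0, 37)
2P = (0, 37).
Next 2Q:
Repeated addition: build up to 2Q.
2Q: tangent at (11, 29): λ = (3·11² + 36)/(2·29) ≡ 30/17. 17⁻¹ ≡ 29 (mod 41) since 17·29 = 493 ≡ 1, so λ ≡ 30·29 ≡ 9.
  x = λ² - 11 - 11 = 81 - 22 ≡ 18; y = λ·(11 - 18) - 29 ≡ 31. → (18, 31)
2Q = (18, 31).
Finally 2P + 2Q:
(0, 37) + (18, 31). λ = (31 - 37)/(18 - 0) ≡ 35/18 mod 41. 18⁻¹ ≡ 16 (mod 41), so λ ≡ 27.
  x = λ² - 0 - 18 = 729 - 18 ≡ 14; y = λ·(0 - 14) - 37 ≡ 36. → (14, 36)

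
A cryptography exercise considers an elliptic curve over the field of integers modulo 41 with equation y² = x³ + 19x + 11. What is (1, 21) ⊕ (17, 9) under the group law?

(21, 35)

(1, 21) + (17, 9). λ = (9 - 21)/(17 - 1) ≡ 29/16 mod 41. 16⁻¹ ≡ 18 (mod 41), so λ ≡ 30.
  x = λ² - 1 - 17 = 900 - 18 ≡ 21; y = λ·(1 - 21) - 21 ≡ 35. → (21, 35)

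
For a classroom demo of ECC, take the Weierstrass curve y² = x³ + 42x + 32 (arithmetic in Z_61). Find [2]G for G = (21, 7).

tangent at (21, 7): λ = (3·21² + 42)/(2·7) ≡ 23/14. 14⁻¹ ≡ 48 (mod 61) since 14·48 = 672 ≡ 1, so λ ≡ 23·48 ≡ 6.
  x = λ² - 21 - 21 = 36 - 42 ≡ 55; y = λ·(21 - 55) - 7 ≡ 33. → (55, 33)

(55, 33)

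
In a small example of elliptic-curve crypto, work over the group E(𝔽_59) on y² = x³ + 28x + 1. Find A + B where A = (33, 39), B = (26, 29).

(49, 14)

(33, 39) + (26, 29). λ = (29 - 39)/(26 - 33) ≡ 49/52 mod 59. 52⁻¹ ≡ 42 (mod 59), so λ ≡ 52.
  x = λ² - 33 - 26 = 2704 - 59 ≡ 49; y = λ·(33 - 49) - 39 ≡ 14. → (49, 14)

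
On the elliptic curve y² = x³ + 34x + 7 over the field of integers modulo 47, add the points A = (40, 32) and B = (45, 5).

(25, 28)

(40, 32) + (45, 5). λ = (5 - 32)/(45 - 40) ≡ 20/5 mod 47. 5⁻¹ ≡ 19 (mod 47), so λ ≡ 4.
  x = λ² - 40 - 45 = 16 - 85 ≡ 25; y = λ·(40 - 25) - 32 ≡ 28. → (25, 28)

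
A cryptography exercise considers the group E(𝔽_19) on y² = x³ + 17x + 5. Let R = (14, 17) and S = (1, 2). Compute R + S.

(14, 17) + (1, 2). λ = (2 - 17)/(1 - 14) ≡ 4/6 mod 19. 6⁻¹ ≡ 16 (mod 19) since 6·16 = 96 ≡ 1, so λ ≡ 7.
  x = λ² - 14 - 1 = 49 - 15 ≡ 15; y = λ·(14 - 15) - 17 ≡ 14. → (15, 14)

(15, 14)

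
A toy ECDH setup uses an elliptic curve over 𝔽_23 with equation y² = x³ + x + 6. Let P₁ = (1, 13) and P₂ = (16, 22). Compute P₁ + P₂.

(1, 13) + (16, 22). λ = (22 - 13)/(16 - 1) ≡ 9/15 mod 23. 15⁻¹ ≡ 20 (mod 23), so λ ≡ 19.
  x = λ² - 1 - 16 = 361 - 17 ≡ 22; y = λ·(1 - 22) - 13 ≡ 2. → (22, 2)

(22, 2)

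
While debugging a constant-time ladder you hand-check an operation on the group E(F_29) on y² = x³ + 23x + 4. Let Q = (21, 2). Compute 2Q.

tangent at (21, 2): λ = (3·21² + 23)/(2·2) ≡ 12/4. 4⁻¹ ≡ 22 (mod 29), so λ ≡ 12·22 ≡ 3.
  x = λ² - 21 - 21 = 9 - 42 ≡ 25; y = λ·(21 - 25) - 2 ≡ 15. → (25, 15)

(25, 15)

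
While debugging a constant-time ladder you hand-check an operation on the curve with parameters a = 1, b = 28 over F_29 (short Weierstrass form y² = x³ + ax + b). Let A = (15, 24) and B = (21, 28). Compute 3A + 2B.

First 3A:
Repeated addition: build up to 3A.
2A: tangent at (15, 24): λ = (3·15² + 1)/(2·24) ≡ 9/19. 19⁻¹ ≡ 26 (mod 29), so λ ≡ 9·26 ≡ 2.
  x = λ² - 15 - 15 = 4 - 30 ≡ 3; y = λ·(15 - 3) - 24 ≡ 0. → (3, 0)
3A: (3, 0) + (15, 24). λ = (24 - 0)/(15 - 3) ≡ 24/12 mod 29. 12⁻¹ ≡ 17 (mod 29), so λ ≡ 2.
  x = λ² - 3 - 15 = 4 - 18 ≡ 15; y = λ·(3 - 15) - 0 ≡ 5. → (15, 5)
3A = (15, 5).
Next 2B:
Repeated addition: build up to 2B.
2B: tangent at (21, 28): λ = (3·21² + 1)/(2·28) ≡ 19/27. 27⁻¹ ≡ 14 (mod 29), so λ ≡ 19·14 ≡ 5.
  x = λ² - 21 - 21 = 25 - 42 ≡ 12; y = λ·(21 - 12) - 28 ≡ 17. → (12, 17)
2B = (12, 17).
Finally 3A + 2B:
(15, 5) + (12, 17). λ = (17 - 5)/(12 - 15) ≡ 12/26 mod 29. 26⁻¹ ≡ 19 (mod 29) since 26·19 = 494 ≡ 1, so λ ≡ 25.
  x = λ² - 15 - 12 = 625 - 27 ≡ 18; y = λ·(15 - 18) - 5 ≡ 7. → (18, 7)

(18, 7)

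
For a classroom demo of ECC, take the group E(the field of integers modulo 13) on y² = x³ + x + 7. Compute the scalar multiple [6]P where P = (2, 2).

(10, 4)

Double-and-add on 6 = (110)₂. Start with P = (2, 2) for the leading 1-bit.
double: tangent at (2, 2): λ = (3·2² + 1)/(2·2) ≡ 0/4. 4⁻¹ ≡ 10 (mod 13) since 4·10 = 40 ≡ 1, so λ ≡ 0·10 ≡ 0.
  x = λ² - 2 - 2 = 0 - 4 ≡ 9; y = λ·(2 - 9) - 2 ≡ 11. → (9, 11)
add P: (9, 11) + (2, 2). λ = (2 - 11)/(2 - 9) ≡ 4/6 mod 13. 6⁻¹ ≡ 11 (mod 13), so λ ≡ 5.
  x = λ² - 9 - 2 = 25 - 11 ≡ 1; y = λ·(9 - 1) - 11 ≡ 3. → (1, 3)
double: tangent at (1, 3): λ = (3·1² + 1)/(2·3) ≡ 4/6. 6⁻¹ ≡ 11 (mod 13), so λ ≡ 4·11 ≡ 5.
  x = λ² - 1 - 1 = 25 - 2 ≡ 10; y = λ·(1 - 10) - 3 ≡ 4. → (10, 4)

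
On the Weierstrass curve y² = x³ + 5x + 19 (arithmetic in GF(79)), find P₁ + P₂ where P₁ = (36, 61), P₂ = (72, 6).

(36, 61) + (72, 6). λ = (6 - 61)/(72 - 36) ≡ 24/36 mod 79. 36⁻¹ ≡ 11 (mod 79), so λ ≡ 27.
  x = λ² - 36 - 72 = 729 - 108 ≡ 68; y = λ·(36 - 68) - 61 ≡ 23. → (68, 23)

(68, 23)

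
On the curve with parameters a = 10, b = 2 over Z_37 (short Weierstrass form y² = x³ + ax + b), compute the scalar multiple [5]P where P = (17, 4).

Repeated addition: build up to 5P.
2P: tangent at (17, 4): λ = (3·17² + 10)/(2·4) ≡ 26/8. 8⁻¹ ≡ 14 (mod 37) since 8·14 = 112 ≡ 1, so λ ≡ 26·14 ≡ 31.
  x = λ² - 17 - 17 = 961 - 34 ≡ 2; y = λ·(17 - 2) - 4 ≡ 17. → (2, 17)
3P: (2, 17) + (17, 4). λ = (4 - 17)/(17 - 2) ≡ 24/15 mod 37. 15⁻¹ ≡ 5 (mod 37) since 15·5 = 75 ≡ 1, so λ ≡ 9.
  x = λ² - 2 - 17 = 81 - 19 ≡ 25; y = λ·(2 - 25) - 17 ≡ 35. → (25, 35)
4P: (25, 35) + (17, 4). λ = (4 - 35)/(17 - 25) ≡ 6/29 mod 37. 29⁻¹ ≡ 23 (mod 37) since 29·23 = 667 ≡ 1, so λ ≡ 27.
  x = λ² - 25 - 17 = 729 - 42 ≡ 21; y = λ·(25 - 21) - 35 ≡ 36. → (21, 36)
5P: (21, 36) + (17, 4). λ = (4 - 36)/(17 - 21) ≡ 5/33 mod 37. 33⁻¹ ≡ 9 (mod 37), so λ ≡ 8.
  x = λ² - 21 - 17 = 64 - 38 ≡ 26; y = λ·(21 - 26) - 36 ≡ 35. → (26, 35)

(26, 35)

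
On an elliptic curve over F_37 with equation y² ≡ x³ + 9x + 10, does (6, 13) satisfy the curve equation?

yes

y² = 13² ≡ 21; x³ + 9x + 10 = 280 ≡ 21 (mod 37). 21 = 21.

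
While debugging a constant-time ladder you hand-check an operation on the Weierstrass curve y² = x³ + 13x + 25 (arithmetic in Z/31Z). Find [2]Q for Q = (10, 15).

(20, 15)

tangent at (10, 15): λ = (3·10² + 13)/(2·15) ≡ 3/30. 30⁻¹ ≡ 30 (mod 31) since 30·30 = 900 ≡ 1, so λ ≡ 3·30 ≡ 28.
  x = λ² - 10 - 10 = 784 - 20 ≡ 20; y = λ·(10 - 20) - 15 ≡ 15. → (20, 15)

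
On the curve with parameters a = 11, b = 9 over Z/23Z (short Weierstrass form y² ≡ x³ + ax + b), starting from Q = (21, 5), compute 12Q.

Double-and-add on 12 = (1100)₂. Start with Q = (21, 5) for the leading 1-bit.
double: tangent at (21, 5): λ = (3·21² + 11)/(2·5) ≡ 0/10. 10⁻¹ ≡ 7 (mod 23), so λ ≡ 0·7 ≡ 0.
  x = λ² - 21 - 21 = 0 - 42 ≡ 4; y = λ·(21 - 4) - 5 ≡ 18. → (4, 18)
add Q: (4, 18) + (21, 5). λ = (5 - 18)/(21 - 4) ≡ 10/17 mod 23. 17⁻¹ ≡ 19 (mod 23), so λ ≡ 6.
  x = λ² - 4 - 21 = 36 - 25 ≡ 11; y = λ·(4 - 11) - 18 ≡ 9. → (11, 9)
double: tangent at (11, 9): λ = (3·11² + 11)/(2·9) ≡ 6/18. 18⁻¹ ≡ 9 (mod 23), so λ ≡ 6·9 ≡ 8.
  x = λ² - 11 - 11 = 64 - 22 ≡ 19; y = λ·(11 - 19) - 9 ≡ 19. → (19, 19)
double: tangent at (19, 19): λ = (3·19² + 11)/(2·19) ≡ 13/15. 15⁻¹ ≡ 20 (mod 23), so λ ≡ 13·20 ≡ 7.
  x = λ² - 19 - 19 = 49 - 38 ≡ 11; y = λ·(19 - 11) - 19 ≡ 14. → (11, 14)

(11, 14)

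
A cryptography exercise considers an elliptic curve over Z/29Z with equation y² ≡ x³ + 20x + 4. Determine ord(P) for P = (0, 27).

2P: tangent at (0, 27): λ = (3·0² + 20)/(2·27) ≡ 20/25. 25⁻¹ ≡ 7 (mod 29) since 25·7 = 175 ≡ 1, so λ ≡ 20·7 ≡ 24.
  x = λ² - 0 - 0 = 576 - 0 ≡ 25; y = λ·(0 - 25) - 27 ≡ 11. → (25, 11)
3P: (25, 11) + (0, 27). λ = (27 - 11)/(0 - 25) ≡ 16/4 mod 29. 4⁻¹ ≡ 22 (mod 29), so λ ≡ 4.
  x = λ² - 25 - 0 = 16 - 25 ≡ 20; y = λ·(25 - 20) - 11 ≡ 9. → (20, 9)
4P: (20, 9) + (0, 27). λ = (27 - 9)/(0 - 20) ≡ 18/9 mod 29. 9⁻¹ ≡ 13 (mod 29) since 9·13 = 117 ≡ 1, so λ ≡ 2.
  x = λ² - 20 - 0 = 4 - 20 ≡ 13; y = λ·(20 - 13) - 9 ≡ 5. → (13, 5)
5P: (13, 5) + (0, 27). λ = (27 - 5)/(0 - 13) ≡ 22/16 mod 29. 16⁻¹ ≡ 20 (mod 29), so λ ≡ 5.
  x = λ² - 13 - 0 = 25 - 13 ≡ 12; y = λ·(13 - 12) - 5 ≡ 0. → (12, 0)
6P: (12, 0) + (0, 27). λ = (27 - 0)/(0 - 12) ≡ 27/17 mod 29. 17⁻¹ ≡ 12 (mod 29), so λ ≡ 5.
  x = λ² - 12 - 0 = 25 - 12 ≡ 13; y = λ·(12 - 13) - 0 ≡ 24. → (13, 24)
7P: (13, 24) + (0, 27). λ = (27 - 24)/(0 - 13) ≡ 3/16 mod 29. 16⁻¹ ≡ 20 (mod 29), so λ ≡ 2.
  x = λ² - 13 - 0 = 4 - 13 ≡ 20; y = λ·(13 - 20) - 24 ≡ 20. → (20, 20)
8P: (20, 20) + (0, 27). λ = (27 - 20)/(0 - 20) ≡ 7/9 mod 29. 9⁻¹ ≡ 13 (mod 29), so λ ≡ 4.
  x = λ² - 20 - 0 = 16 - 20 ≡ 25; y = λ·(20 - 25) - 20 ≡ 18. → (25, 18)
9P: (25, 18) + (0, 27). λ = (27 - 18)/(0 - 25) ≡ 9/4 mod 29. 4⁻¹ ≡ 22 (mod 29), so λ ≡ 24.
  x = λ² - 25 - 0 = 576 - 25 ≡ 0; y = λ·(25 - 0) - 18 ≡ 2. → (0, 2)
10P: (0, 2) + (0, 27): same x and y₁ ≡ -y₂, so the sum is the point at infinity.
10P = the point at infinity, so the order is 10.

10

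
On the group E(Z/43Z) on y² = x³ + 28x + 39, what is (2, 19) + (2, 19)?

tangent at (2, 19): λ = (3·2² + 28)/(2·19) ≡ 40/38. 38⁻¹ ≡ 17 (mod 43), so λ ≡ 40·17 ≡ 35.
  x = λ² - 2 - 2 = 1225 - 4 ≡ 17; y = λ·(2 - 17) - 19 ≡ 15. → (17, 15)

(17, 15)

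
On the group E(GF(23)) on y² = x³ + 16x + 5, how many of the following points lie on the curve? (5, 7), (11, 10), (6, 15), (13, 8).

(5, 7): 7² ≡ 3, rhs ≡ 3 → on.
(11, 10): 10² ≡ 8, rhs ≡ 17 → off.
(6, 15): 15² ≡ 18, rhs ≡ 18 → on.
(13, 8): 8² ≡ 18, rhs ≡ 18 → on.

3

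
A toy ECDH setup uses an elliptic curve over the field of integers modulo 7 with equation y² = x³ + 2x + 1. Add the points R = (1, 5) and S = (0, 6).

(1, 5) + (0, 6). λ = (6 - 5)/(0 - 1) ≡ 1/6 mod 7. 6⁻¹ ≡ 6 (mod 7) since 6·6 = 36 ≡ 1, so λ ≡ 6.
  x = λ² - 1 - 0 = 36 - 1 ≡ 0; y = λ·(1 - 0) - 5 ≡ 1. → (0, 1)

(0, 1)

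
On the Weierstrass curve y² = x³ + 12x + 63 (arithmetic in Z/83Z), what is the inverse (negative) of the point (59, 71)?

-(59, 71) = (59, -71 mod 83) = (59, 12).

(59, 12)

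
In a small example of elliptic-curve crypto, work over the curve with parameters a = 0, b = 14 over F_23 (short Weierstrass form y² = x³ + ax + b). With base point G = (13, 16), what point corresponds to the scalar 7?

Double-and-add on 7 = (111)₂. Start with G = (13, 16) for the leading 1-bit.
double: tangent at (13, 16): λ = (3·13² + 0)/(2·16) ≡ 1/9. 9⁻¹ ≡ 18 (mod 23), so λ ≡ 1·18 ≡ 18.
  x = λ² - 13 - 13 = 324 - 26 ≡ 22; y = λ·(13 - 22) - 16 ≡ 6. → (22, 6)
add G: (22, 6) + (13, 16). λ = (16 - 6)/(13 - 22) ≡ 10/14 mod 23. 14⁻¹ ≡ 5 (mod 23), so λ ≡ 4.
  x = λ² - 22 - 13 = 16 - 35 ≡ 4; y = λ·(22 - 4) - 6 ≡ 20. → (4, 20)
double: tangent at (4, 20): λ = (3·4² + 0)/(2·20) ≡ 2/17. 17⁻¹ ≡ 19 (mod 23), so λ ≡ 2·19 ≡ 15.
  x = λ² - 4 - 4 = 225 - 8 ≡ 10; y = λ·(4 - 10) - 20 ≡ 5. → (10, 5)
add G: (10, 5) + (13, 16). λ = (16 - 5)/(13 - 10) ≡ 11/3 mod 23. 3⁻¹ ≡ 8 (mod 23) since 3·8 = 24 ≡ 1, so λ ≡ 19.
  x = λ² - 10 - 13 = 361 - 23 ≡ 16; y = λ·(10 - 16) - 5 ≡ 19. → (16, 19)

(16, 19)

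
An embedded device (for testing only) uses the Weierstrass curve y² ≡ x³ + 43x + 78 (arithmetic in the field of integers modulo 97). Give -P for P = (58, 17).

-(58, 17) = (58, -17 mod 97) = (58, 80).

(58, 80)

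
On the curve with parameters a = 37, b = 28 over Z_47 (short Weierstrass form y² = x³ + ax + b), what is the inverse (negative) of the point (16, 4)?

(16, 43)

-(16, 4) = (16, -4 mod 47) = (16, 43).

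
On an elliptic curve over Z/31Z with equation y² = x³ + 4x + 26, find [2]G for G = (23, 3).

tangent at (23, 3): λ = (3·23² + 4)/(2·3) ≡ 10/6. 6⁻¹ ≡ 26 (mod 31), so λ ≡ 10·26 ≡ 12.
  x = λ² - 23 - 23 = 144 - 46 ≡ 5; y = λ·(23 - 5) - 3 ≡ 27. → (5, 27)

(5, 27)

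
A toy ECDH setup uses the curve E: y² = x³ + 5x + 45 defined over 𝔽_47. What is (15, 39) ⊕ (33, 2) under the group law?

(26, 28)

(15, 39) + (33, 2). λ = (2 - 39)/(33 - 15) ≡ 10/18 mod 47. 18⁻¹ ≡ 34 (mod 47) since 18·34 = 612 ≡ 1, so λ ≡ 11.
  x = λ² - 15 - 33 = 121 - 48 ≡ 26; y = λ·(15 - 26) - 39 ≡ 28. → (26, 28)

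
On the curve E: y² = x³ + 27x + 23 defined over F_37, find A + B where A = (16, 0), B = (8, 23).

(23, 34)

(16, 0) + (8, 23). λ = (23 - 0)/(8 - 16) ≡ 23/29 mod 37. 29⁻¹ ≡ 23 (mod 37), so λ ≡ 11.
  x = λ² - 16 - 8 = 121 - 24 ≡ 23; y = λ·(16 - 23) - 0 ≡ 34. → (23, 34)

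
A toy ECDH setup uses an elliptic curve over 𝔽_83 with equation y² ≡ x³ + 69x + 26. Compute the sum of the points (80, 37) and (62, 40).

(54, 14)

(80, 37) + (62, 40). λ = (40 - 37)/(62 - 80) ≡ 3/65 mod 83. 65⁻¹ ≡ 23 (mod 83) since 65·23 = 1495 ≡ 1, so λ ≡ 69.
  x = λ² - 80 - 62 = 4761 - 142 ≡ 54; y = λ·(80 - 54) - 37 ≡ 14. → (54, 14)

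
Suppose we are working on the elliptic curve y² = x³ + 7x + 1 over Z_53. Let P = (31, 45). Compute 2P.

tangent at (31, 45): λ = (3·31² + 7)/(2·45) ≡ 28/37. 37⁻¹ ≡ 43 (mod 53) since 37·43 = 1591 ≡ 1, so λ ≡ 28·43 ≡ 38.
  x = λ² - 31 - 31 = 1444 - 62 ≡ 4; y = λ·(31 - 4) - 45 ≡ 27. → (4, 27)

(4, 27)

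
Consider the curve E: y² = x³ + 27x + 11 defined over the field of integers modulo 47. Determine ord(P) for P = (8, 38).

2P: tangent at (8, 38): λ = (3·8² + 27)/(2·38) ≡ 31/29. 29⁻¹ ≡ 13 (mod 47) since 29·13 = 377 ≡ 1, so λ ≡ 31·13 ≡ 27.
  x = λ² - 8 - 8 = 729 - 16 ≡ 8; y = λ·(8 - 8) - 38 ≡ 9. → (8, 9)
3P: (8, 9) + (8, 38): same x and y₁ ≡ -y₂, so the sum is the point at infinity.
3P = the point at infinity, so the order is 3.

3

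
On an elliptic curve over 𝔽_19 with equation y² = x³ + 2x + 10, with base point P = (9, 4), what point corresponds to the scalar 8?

(18, 8)

Double-and-add on 8 = (1000)₂. Start with P = (9, 4) for the leading 1-bit.
double: tangent at (9, 4): λ = (3·9² + 2)/(2·4) ≡ 17/8. 8⁻¹ ≡ 12 (mod 19), so λ ≡ 17·12 ≡ 14.
  x = λ² - 9 - 9 = 196 - 18 ≡ 7; y = λ·(9 - 7) - 4 ≡ 5. → (7, 5)
double: tangent at (7, 5): λ = (3·7² + 2)/(2·5) ≡ 16/10. 10⁻¹ ≡ 2 (mod 19), so λ ≡ 16·2 ≡ 13.
  x = λ² - 7 - 7 = 169 - 14 ≡ 3; y = λ·(7 - 3) - 5 ≡ 9. → (3, 9)
double: tangent at (3, 9): λ = (3·3² + 2)/(2·9) ≡ 10/18. 18⁻¹ ≡ 18 (mod 19), so λ ≡ 10·18 ≡ 9.
  x = λ² - 3 - 3 = 81 - 6 ≡ 18; y = λ·(3 - 18) - 9 ≡ 8. → (18, 8)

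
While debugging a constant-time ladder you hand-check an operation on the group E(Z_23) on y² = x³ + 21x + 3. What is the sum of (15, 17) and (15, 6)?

The two points share x = 15 and their y-coordinates satisfy 17 + 6 ≡ 0 (mod 23), so they are inverses. Their sum is O.

O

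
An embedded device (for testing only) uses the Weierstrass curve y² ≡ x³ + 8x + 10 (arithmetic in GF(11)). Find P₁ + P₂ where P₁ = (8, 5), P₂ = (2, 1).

(10, 1)

(8, 5) + (2, 1). λ = (1 - 5)/(2 - 8) ≡ 7/5 mod 11. 5⁻¹ ≡ 9 (mod 11), so λ ≡ 8.
  x = λ² - 8 - 2 = 64 - 10 ≡ 10; y = λ·(8 - 10) - 5 ≡ 1. → (10, 1)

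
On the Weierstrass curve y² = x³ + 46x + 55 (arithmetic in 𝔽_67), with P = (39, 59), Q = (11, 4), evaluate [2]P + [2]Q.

(14, 19)

First 2P:
Repeated addition: build up to 2P.
2P: tangent at (39, 59): λ = (3·39² + 46)/(2·59) ≡ 53/51. 51⁻¹ ≡ 46 (mod 67) since 51·46 = 2346 ≡ 1, so λ ≡ 53·46 ≡ 26.
  x = λ² - 39 - 39 = 676 - 78 ≡ 62; y = λ·(39 - 62) - 59 ≡ 13. → (62, 13)
2P = (62, 13).
Next 2Q:
Repeated addition: build up to 2Q.
2Q: tangent at (11, 4): λ = (3·11² + 46)/(2·4) ≡ 7/8. 8⁻¹ ≡ 42 (mod 67), so λ ≡ 7·42 ≡ 26.
  x = λ² - 11 - 11 = 676 - 22 ≡ 51; y = λ·(11 - 51) - 4 ≡ 28. → (51, 28)
2Q = (51, 28).
Finally 2P + 2Q:
(62, 13) + (51, 28). λ = (28 - 13)/(51 - 62) ≡ 15/56 mod 67. 56⁻¹ ≡ 6 (mod 67) since 56·6 = 336 ≡ 1, so λ ≡ 23.
  x = λ² - 62 - 51 = 529 - 113 ≡ 14; y = λ·(62 - 14) - 13 ≡ 19. → (14, 19)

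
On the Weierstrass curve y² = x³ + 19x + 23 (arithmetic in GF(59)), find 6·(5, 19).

(46, 23)

Write G = (5, 19).
Double-and-add on 6 = (110)₂. Start with G = (5, 19) for the leading 1-bit.
double: tangent at (5, 19): λ = (3·5² + 19)/(2·19) ≡ 35/38. 38⁻¹ ≡ 14 (mod 59) since 38·14 = 532 ≡ 1, so λ ≡ 35·14 ≡ 18.
  x = λ² - 5 - 5 = 324 - 10 ≡ 19; y = λ·(5 - 19) - 19 ≡ 24. → (19, 24)
add G: (19, 24) + (5, 19). λ = (19 - 24)/(5 - 19) ≡ 54/45 mod 59. 45⁻¹ ≡ 21 (mod 59), so λ ≡ 13.
  x = λ² - 19 - 5 = 169 - 24 ≡ 27; y = λ·(19 - 27) - 24 ≡ 49. → (27, 49)
double: tangent at (27, 49): λ = (3·27² + 19)/(2·49) ≡ 23/39. 39⁻¹ ≡ 56 (mod 59) since 39·56 = 2184 ≡ 1, so λ ≡ 23·56 ≡ 49.
  x = λ² - 27 - 27 = 2401 - 54 ≡ 46; y = λ·(27 - 46) - 49 ≡ 23. → (46, 23)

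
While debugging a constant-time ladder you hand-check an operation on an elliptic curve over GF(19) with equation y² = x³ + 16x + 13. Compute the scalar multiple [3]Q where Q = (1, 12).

(8, 8)

Repeated addition: build up to 3Q.
2Q: tangent at (1, 12): λ = (3·1² + 16)/(2·12) ≡ 0/5. 5⁻¹ ≡ 4 (mod 19), so λ ≡ 0·4 ≡ 0.
  x = λ² - 1 - 1 = 0 - 2 ≡ 17; y = λ·(1 - 17) - 12 ≡ 7. → (17, 7)
3Q: (17, 7) + (1, 12). λ = (12 - 7)/(1 - 17) ≡ 5/3 mod 19. 3⁻¹ ≡ 13 (mod 19) since 3·13 = 39 ≡ 1, so λ ≡ 8.
  x = λ² - 17 - 1 = 64 - 18 ≡ 8; y = λ·(17 - 8) - 7 ≡ 8. → (8, 8)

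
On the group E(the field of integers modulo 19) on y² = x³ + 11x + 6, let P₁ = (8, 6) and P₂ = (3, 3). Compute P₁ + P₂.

(0, 14)

(8, 6) + (3, 3). λ = (3 - 6)/(3 - 8) ≡ 16/14 mod 19. 14⁻¹ ≡ 15 (mod 19), so λ ≡ 12.
  x = λ² - 8 - 3 = 144 - 11 ≡ 0; y = λ·(8 - 0) - 6 ≡ 14. → (0, 14)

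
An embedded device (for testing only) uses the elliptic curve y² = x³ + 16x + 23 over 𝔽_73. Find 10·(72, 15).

Write G = (72, 15).
Repeated addition: build up to 10G.
2G: tangent at (72, 15): λ = (3·72² + 16)/(2·15) ≡ 19/30. 30⁻¹ ≡ 56 (mod 73), so λ ≡ 19·56 ≡ 42.
  x = λ² - 72 - 72 = 1764 - 144 ≡ 14; y = λ·(72 - 14) - 15 ≡ 12. → (14, 12)
3G: (14, 12) + (72, 15). λ = (15 - 12)/(72 - 14) ≡ 3/58 mod 73. 58⁻¹ ≡ 34 (mod 73), so λ ≡ 29.
  x = λ² - 14 - 72 = 841 - 86 ≡ 25; y = λ·(14 - 25) - 12 ≡ 34. → (25, 34)
4G: (25, 34) + (72, 15). λ = (15 - 34)/(72 - 25) ≡ 54/47 mod 73. 47⁻¹ ≡ 14 (mod 73) since 47·14 = 658 ≡ 1, so λ ≡ 26.
  x = λ² - 25 - 72 = 676 - 97 ≡ 68; y = λ·(25 - 68) - 34 ≡ 16. → (68, 16)
5G: (68, 16) + (72, 15). λ = (15 - 16)/(72 - 68) ≡ 72/4 mod 73. 4⁻¹ ≡ 55 (mod 73), so λ ≡ 18.
  x = λ² - 68 - 72 = 324 - 140 ≡ 38; y = λ·(68 - 38) - 16 ≡ 13. → (38, 13)
6G: (38, 13) + (72, 15). λ = (15 - 13)/(72 - 38) ≡ 2/34 mod 73. 34⁻¹ ≡ 58 (mod 73) since 34·58 = 1972 ≡ 1, so λ ≡ 43.
  x = λ² - 38 - 72 = 1849 - 110 ≡ 60; y = λ·(38 - 60) - 13 ≡ 63. → (60, 63)
7G: (60, 63) + (72, 15). λ = (15 - 63)/(72 - 60) ≡ 25/12 mod 73. 12⁻¹ ≡ 67 (mod 73), so λ ≡ 69.
  x = λ² - 60 - 72 = 4761 - 132 ≡ 30; y = λ·(60 - 30) - 63 ≡ 36. → (30, 36)
8G: (30, 36) + (72, 15). λ = (15 - 36)/(72 - 30) ≡ 52/42 mod 73. 42⁻¹ ≡ 40 (mod 73) since 42·40 = 1680 ≡ 1, so λ ≡ 36.
  x = λ² - 30 - 72 = 1296 - 102 ≡ 26; y = λ·(30 - 26) - 36 ≡ 35. → (26, 35)
9G: (26, 35) + (72, 15). λ = (15 - 35)/(72 - 26) ≡ 53/46 mod 73. 46⁻¹ ≡ 27 (mod 73), so λ ≡ 44.
  x = λ² - 26 - 72 = 1936 - 98 ≡ 13; y = λ·(26 - 13) - 35 ≡ 26. → (13, 26)
10G: (13, 26) + (72, 15). λ = (15 - 26)/(72 - 13) ≡ 62/59 mod 73. 59⁻¹ ≡ 26 (mod 73) since 59·26 = 1534 ≡ 1, so λ ≡ 6.
  x = λ² - 13 - 72 = 36 - 85 ≡ 24; y = λ·(13 - 24) - 26 ≡ 54. → (24, 54)

(24, 54)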